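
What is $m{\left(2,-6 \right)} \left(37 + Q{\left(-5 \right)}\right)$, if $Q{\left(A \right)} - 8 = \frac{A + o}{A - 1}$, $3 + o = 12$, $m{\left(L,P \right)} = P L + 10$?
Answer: $- \frac{266}{3} \approx -88.667$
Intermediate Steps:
$m{\left(L,P \right)} = 10 + L P$ ($m{\left(L,P \right)} = L P + 10 = 10 + L P$)
$o = 9$ ($o = -3 + 12 = 9$)
$Q{\left(A \right)} = 8 + \frac{9 + A}{-1 + A}$ ($Q{\left(A \right)} = 8 + \frac{A + 9}{A - 1} = 8 + \frac{9 + A}{-1 + A}$)
$m{\left(2,-6 \right)} \left(37 + Q{\left(-5 \right)}\right) = \left(10 + 2 \left(-6\right)\right) \left(37 + \frac{1 + 9 \left(-5\right)}{-1 - 5}\right) = \left(10 - 12\right) \left(37 + \frac{1 - 45}{-6}\right) = - 2 \left(37 - - \frac{22}{3}\right) = - 2 \left(37 + \frac{22}{3}\right) = \left(-2\right) \frac{133}{3} = - \frac{266}{3}$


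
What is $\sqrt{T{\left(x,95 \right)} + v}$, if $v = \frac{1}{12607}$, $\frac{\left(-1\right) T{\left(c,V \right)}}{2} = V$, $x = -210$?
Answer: $\frac{i \sqrt{30197912703}}{12607} \approx 13.784 i$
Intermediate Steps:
$T{\left(c,V \right)} = - 2 V$
$v = \frac{1}{12607} \approx 7.9321 \cdot 10^{-5}$
$\sqrt{T{\left(x,95 \right)} + v} = \sqrt{\left(-2\right) 95 + \frac{1}{12607}} = \sqrt{-190 + \frac{1}{12607}} = \sqrt{- \frac{2395329}{12607}} = \frac{i \sqrt{30197912703}}{12607}$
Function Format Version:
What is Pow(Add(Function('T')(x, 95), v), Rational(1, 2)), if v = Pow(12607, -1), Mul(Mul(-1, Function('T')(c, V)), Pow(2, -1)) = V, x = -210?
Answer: Mul(Rational(1, 12607), I, Pow(30197912703, Rational(1, 2))) ≈ Mul(13.784, I)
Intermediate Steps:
Function('T')(c, V) = Mul(-2, V)
v = Rational(1, 12607) ≈ 7.9321e-5
Pow(Add(Function('T')(x, 95), v), Rational(1, 2)) = Pow(Add(Mul(-2, 95), Rational(1, 12607)), Rational(1, 2)) = Pow(Add(-190, Rational(1, 12607)), Rational(1, 2)) = Pow(Rational(-2395329, 12607), Rational(1, 2)) = Mul(Rational(1, 12607), I, Pow(30197912703, Rational(1, 2)))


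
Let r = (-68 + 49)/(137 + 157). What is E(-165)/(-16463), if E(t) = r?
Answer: 19/4840122 ≈ 3.9255e-6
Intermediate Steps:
r = -19/294 ≈ -0.064626
E(t) = -19/294
E(-165)/(-16463) = -19/294/(-16463) = -19/294*(-1/16463) = 19/4840122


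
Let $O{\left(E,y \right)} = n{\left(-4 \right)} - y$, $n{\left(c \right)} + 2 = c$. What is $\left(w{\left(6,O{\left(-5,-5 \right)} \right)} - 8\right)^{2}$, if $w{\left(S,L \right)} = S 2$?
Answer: $16$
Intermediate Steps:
$n{\left(c \right)} = -2 + c$
$O{\left(E,y \right)} = -6 - y$ ($O{\left(E,y \right)} = \left(-2 - 4\right) - y = -6 - y$)
$w{\left(S,L \right)} = 2 S$
$\left(w{\left(6,O{\left(-5,-5 \right)} \right)} - 8\right)^{2} = \left(2 \cdot 6 - 8\right)^{2} = \left(12 - 8\right)^{2} = 4^{2} = 16$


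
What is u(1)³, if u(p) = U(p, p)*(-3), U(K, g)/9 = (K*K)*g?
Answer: -19683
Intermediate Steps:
U(K, g) = 9*g*K² (U(K, g) = 9*((K*K)*g) = 9*(K²*g) = 9*(g*K²) = 9*g*K²)
u(p) = -27*p³ (u(p) = (9*p*p²)*(-3) = (9*p³)*(-3) = -27*p³)
u(1)³ = (-27*1³)³ = (-27*1)³ = (-27)³ = -19683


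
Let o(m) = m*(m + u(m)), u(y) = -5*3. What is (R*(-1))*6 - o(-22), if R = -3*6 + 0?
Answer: -706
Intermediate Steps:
u(y) = -15
o(m) = m*(-15 + m) (o(m) = m*(m - 15) = m*(-15 + m))
R = -18 (R = -18 + 0 = -18)
(R*(-1))*6 - o(-22) = -18*(-1)*6 - (-22)*(-15 - 22) = 18*6 - (-22)*(-37) = 108 - 1*814 = 108 - 814 = -706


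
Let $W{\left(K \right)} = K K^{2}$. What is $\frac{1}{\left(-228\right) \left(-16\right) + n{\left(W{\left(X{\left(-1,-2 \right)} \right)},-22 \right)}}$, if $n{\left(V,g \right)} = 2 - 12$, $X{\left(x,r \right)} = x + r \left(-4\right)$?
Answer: $\frac{1}{3638} \approx 0.00027488$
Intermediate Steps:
$X{\left(x,r \right)} = x - 4 r$
$W{\left(K \right)} = K^{3}$
$n{\left(V,g \right)} = -10$ ($n{\left(V,g \right)} = 2 - 12 = -10$)
$\frac{1}{\left(-228\right) \left(-16\right) + n{\left(W{\left(X{\left(-1,-2 \right)} \right)},-22 \right)}} = \frac{1}{\left(-228\right) \left(-16\right) - 10} = \frac{1}{3648 - 10} = \frac{1}{3638}$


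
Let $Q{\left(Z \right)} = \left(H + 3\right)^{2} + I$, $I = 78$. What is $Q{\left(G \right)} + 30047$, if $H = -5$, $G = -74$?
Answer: $30129$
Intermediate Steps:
$Q{\left(Z \right)} = 82$ ($Q{\left(Z \right)} = \left(-5 + 3\right)^{2} + 78 = \left(-2\right)^{2} + 78 = 4 + 78 = 82$)
$Q{\left(G \right)} + 30047 = 82 + 30047 = 30129$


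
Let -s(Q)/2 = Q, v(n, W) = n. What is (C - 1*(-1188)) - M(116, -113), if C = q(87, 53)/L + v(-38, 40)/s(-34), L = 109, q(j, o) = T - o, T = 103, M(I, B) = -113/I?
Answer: 255546095/214948 ≈ 1188.9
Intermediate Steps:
q(j, o) = 103 - o
s(Q) = -2*Q
C = -371/3706 (C = (103 - 1*53)/109 - 38/((-2*(-34))) = (103 - 53)*(1/109) - 38/68 = 50*(1/109) - 38*1/68 = 50/109 - 19/34 = -371/3706 ≈ -0.10011)
(C - 1*(-1188)) - M(116, -113) = (-371/3706 - 1*(-1188)) - (-113)/116 = (-371/3706 + 1188) - (-113)/116 = 4402357/3706 - 1*(-113/116) = 4402357/3706 + 113/116 = 255546095/214948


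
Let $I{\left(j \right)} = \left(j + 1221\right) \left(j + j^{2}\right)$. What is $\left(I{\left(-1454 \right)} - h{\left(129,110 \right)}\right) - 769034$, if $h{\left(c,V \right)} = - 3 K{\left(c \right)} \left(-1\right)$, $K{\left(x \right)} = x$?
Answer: $-493019667$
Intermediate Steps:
$I{\left(j \right)} = \left(1221 + j\right) \left(j + j^{2}\right)$
$h{\left(c,V \right)} = 3 c$ ($h{\left(c,V \right)} = - 3 c \left(-1\right) = 3 c$)
$\left(I{\left(-1454 \right)} - h{\left(129,110 \right)}\right) - 769034 = \left(- 1454 \left(1221 + \left(-1454\right)^{2} + 1222 \left(-1454\right)\right) - 3 \cdot 129\right) - 769034 = \left(- 1454 \left(1221 + 2114116 - 1776788\right) - 387\right) - 769034 = \left(\left(-1454\right) 338549 - 387\right) - 769034 = \left(-492250246 - 387\right) - 769034 = -492250633 - 769034 = -493019667$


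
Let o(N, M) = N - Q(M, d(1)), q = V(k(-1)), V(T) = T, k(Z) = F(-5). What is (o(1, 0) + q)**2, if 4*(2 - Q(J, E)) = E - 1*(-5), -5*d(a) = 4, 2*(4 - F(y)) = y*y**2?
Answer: 1771561/400 ≈ 4428.9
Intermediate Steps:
F(y) = 4 - y**3/2 (F(y) = 4 - y*y**2/2 = 4 - y**3/2)
k(Z) = 133/2 (k(Z) = 4 - 1/2*(-5)**3 = 4 - 1/2*(-125) = 4 + 125/2 = 133/2)
d(a) = -4/5 (d(a) = -1/5*4 = -4/5)
q = 133/2 ≈ 66.500
Q(J, E) = 3/4 - E/4 (Q(J, E) = 2 - (E - 1*(-5))/4 = 2 - (E + 5)/4 = 2 - (5 + E)/4 = 2 + (-5/4 - E/4) = 3/4 - E/4)
o(N, M) = -19/20 + N (o(N, M) = N - (3/4 - 1/4*(-4/5)) = N - (3/4 + 1/5) = N - 1*19/20 = N - 19/20 = -19/20 + N)
(o(1, 0) + q)**2 = ((-19/20 + 1) + 133/2)**2 = (1/20 + 133/2)**2 = (1331/20)**2 = 1771561/400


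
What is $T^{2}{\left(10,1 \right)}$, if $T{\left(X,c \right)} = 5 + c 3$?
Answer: $64$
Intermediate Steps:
$T{\left(X,c \right)} = 5 + 3 c$
$T^{2}{\left(10,1 \right)} = \left(5 + 3 \cdot 1\right)^{2} = \left(5 + 3\right)^{2} = 8^{2} = 64$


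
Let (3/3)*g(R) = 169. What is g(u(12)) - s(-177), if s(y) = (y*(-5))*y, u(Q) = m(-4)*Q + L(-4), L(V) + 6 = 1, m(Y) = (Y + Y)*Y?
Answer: 156814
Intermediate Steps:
m(Y) = 2*Y² (m(Y) = (2*Y)*Y = 2*Y²)
L(V) = -5 (L(V) = -6 + 1 = -5)
u(Q) = -5 + 32*Q (u(Q) = (2*(-4)²)*Q - 5 = (2*16)*Q - 5 = 32*Q - 5 = -5 + 32*Q)
s(y) = -5*y² (s(y) = (-5*y)*y = -5*y²)
g(R) = 169
g(u(12)) - s(-177) = 169 - (-5)*(-177)² = 169 - (-5)*31329 = 169 - 1*(-156645) = 169 + 156645 = 156814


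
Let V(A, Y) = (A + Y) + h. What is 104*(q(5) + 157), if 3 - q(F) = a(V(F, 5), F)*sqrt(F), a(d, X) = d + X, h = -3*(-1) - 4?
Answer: 16640 - 1456*sqrt(5) ≈ 13384.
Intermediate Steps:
h = -1 (h = 3 - 4 = -1)
V(A, Y) = -1 + A + Y (V(A, Y) = (A + Y) - 1 = -1 + A + Y)
a(d, X) = X + d
q(F) = 3 - sqrt(F)*(4 + 2*F) (q(F) = 3 - (F + (-1 + F + 5))*sqrt(F) = 3 - (F + (4 + F))*sqrt(F) = 3 - (4 + 2*F)*sqrt(F) = 3 - sqrt(F)*(4 + 2*F))
104*(q(5) + 157) = 104*((3 - 2*sqrt(5)*(2 + 5)) + 157) = 104*((3 - 2*sqrt(5)*7) + 157) = 104*((3 - 14*sqrt(5)) + 157) = 104*(160 - 14*sqrt(5)) = 16640 - 1456*sqrt(5)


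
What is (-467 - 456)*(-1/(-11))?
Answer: -923/11 ≈ -83.909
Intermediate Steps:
(-467 - 456)*(-1/(-11)) = -(-923)*(-1)/11 = -923*1/11 = -923/11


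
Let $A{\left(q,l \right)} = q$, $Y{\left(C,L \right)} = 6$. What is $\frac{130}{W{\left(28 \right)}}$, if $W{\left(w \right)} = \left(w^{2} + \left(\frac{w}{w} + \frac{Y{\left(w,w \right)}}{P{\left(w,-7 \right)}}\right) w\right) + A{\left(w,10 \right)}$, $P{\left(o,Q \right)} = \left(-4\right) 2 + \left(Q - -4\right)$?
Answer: $\frac{715}{4536} \approx 0.15763$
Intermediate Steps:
$P{\left(o,Q \right)} = -4 + Q$ ($P{\left(o,Q \right)} = -8 + \left(Q + 4\right) = -8 + \left(4 + Q\right) = -4 + Q$)
$W{\left(w \right)} = w^{2} + \frac{16 w}{11}$ ($W{\left(w \right)} = \left(w^{2} + \left(\frac{w}{w} + \frac{6}{-4 - 7}\right) w\right) + w = \left(w^{2} + \left(1 + \frac{6}{-11}\right) w\right) + w = \left(w^{2} + \left(1 + 6 \left(- \frac{1}{11}\right)\right) w\right) + w = \left(w^{2} + \left(1 - \frac{6}{11}\right) w\right) + w = \left(w^{2} + \frac{5 w}{11}\right) + w = w^{2} + \frac{16 w}{11}$)
$\frac{130}{W{\left(28 \right)}} = \frac{130}{\frac{1}{11} \cdot 28 \left(16 + 11 \cdot 28\right)} = \frac{130}{\frac{1}{11} \cdot 28 \left(16 + 308\right)} = \frac{130}{\frac{1}{11} \cdot 28 \cdot 324} = \frac{130}{\frac{9072}{11}} = 130 \cdot \frac{11}{9072} = \frac{715}{4536}$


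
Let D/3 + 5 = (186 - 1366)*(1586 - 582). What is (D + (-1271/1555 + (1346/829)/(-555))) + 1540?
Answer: -101669008615166/28617909 ≈ -3.5526e+6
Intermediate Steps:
D = -3554175 (D = -15 + 3*((186 - 1366)*(1586 - 582)) = -15 + 3*(-1180*1004) = -15 + 3*(-1184720) = -15 - 3554160 = -3554175)
(D + (-1271/1555 + (1346/829)/(-555))) + 1540 = (-3554175 + (-1271/1555 + (1346/829)/(-555))) + 1540 = (-3554175 + (-1271*1/1555 + (1346*(1/829))*(-1/555))) + 1540 = (-3554175 + (-1271/1555 + (1346/829)*(-1/555))) + 1540 = (-3554175 + (-1271/1555 - 1346/460095)) + 1540 = (-3554175 - 23474951/28617909) + 1540 = -101713080195026/28617909 + 1540 = -101669008615166/28617909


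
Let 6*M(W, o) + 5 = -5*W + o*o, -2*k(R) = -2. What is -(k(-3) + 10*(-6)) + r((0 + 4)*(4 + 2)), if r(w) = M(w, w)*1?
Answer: 805/6 ≈ 134.17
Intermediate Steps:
k(R) = 1 (k(R) = -½*(-2) = 1)
M(W, o) = -⅚ - 5*W/6 + o²/6 (M(W, o) = -⅚ + (-5*W + o*o)/6 = -⅚ + (-5*W + o²)/6 = -⅚ + (o² - 5*W)/6 = -⅚ + (-5*W/6 + o²/6) = -⅚ - 5*W/6 + o²/6)
r(w) = -⅚ - 5*w/6 + w²/6 (r(w) = (-⅚ - 5*w/6 + w²/6)*1 = -⅚ - 5*w/6 + w²/6)
-(k(-3) + 10*(-6)) + r((0 + 4)*(4 + 2)) = -(1 + 10*(-6)) + (-⅚ - 5*(0 + 4)*(4 + 2)/6 + ((0 + 4)*(4 + 2))²/6) = -(1 - 60) + (-⅚ - 10*6/3 + (4*6)²/6) = -1*(-59) + (-⅚ - ⅚*24 + (⅙)*24²) = 59 + (-⅚ - 20 + (⅙)*576) = 59 + (-⅚ - 20 + 96) = 59 + 451/6 = 805/6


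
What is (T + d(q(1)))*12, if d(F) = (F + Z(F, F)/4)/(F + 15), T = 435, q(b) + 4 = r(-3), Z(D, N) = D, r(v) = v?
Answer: 41655/8 ≈ 5206.9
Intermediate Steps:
q(b) = -7 (q(b) = -4 - 3 = -7)
d(F) = 5*F/(4*(15 + F)) (d(F) = (F + F/4)/(F + 15) = (F + F*(¼))/(15 + F) = (F + F/4)/(15 + F) = (5*F/4)/(15 + F) = 5*F/(4*(15 + F)))
(T + d(q(1)))*12 = (435 + (5/4)*(-7)/(15 - 7))*12 = (435 + (5/4)*(-7)/8)*12 = (435 + (5/4)*(-7)*(⅛))*12 = (435 - 35/32)*12 = (13885/32)*12 = 41655/8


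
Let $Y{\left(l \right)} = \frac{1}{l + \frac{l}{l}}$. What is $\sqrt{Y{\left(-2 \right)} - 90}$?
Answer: $i \sqrt{91} \approx 9.5394 i$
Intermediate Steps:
$Y{\left(l \right)} = \frac{1}{1 + l}$ ($Y{\left(l \right)} = \frac{1}{l + 1} = \frac{1}{1 + l}$)
$\sqrt{Y{\left(-2 \right)} - 90} = \sqrt{\frac{1}{1 - 2} - 90} = \sqrt{\frac{1}{-1} - 90} = \sqrt{-1 - 90} = \sqrt{-91} = i \sqrt{91}$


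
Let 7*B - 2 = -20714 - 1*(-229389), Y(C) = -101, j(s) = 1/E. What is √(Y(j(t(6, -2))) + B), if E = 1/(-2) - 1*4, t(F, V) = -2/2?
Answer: √29710 ≈ 172.37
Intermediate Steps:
t(F, V) = -1 (t(F, V) = -2*½ = -1)
E = -9/2 (E = -½ - 4 = -9/2 ≈ -4.5000)
j(s) = -2/9 (j(s) = 1/(-9/2) = -2/9)
B = 29811 (B = 2/7 + (-20714 - 1*(-229389))/7 = 2/7 + (-20714 + 229389)/7 = 2/7 + (⅐)*208675 = 2/7 + 208675/7 = 29811)
√(Y(j(t(6, -2))) + B) = √(-101 + 29811) = √29710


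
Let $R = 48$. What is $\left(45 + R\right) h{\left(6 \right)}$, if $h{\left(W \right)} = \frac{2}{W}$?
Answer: $31$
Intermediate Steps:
$\left(45 + R\right) h{\left(6 \right)} = \left(45 + 48\right) \frac{2}{6} = 93 \cdot 2 \cdot \frac{1}{6} = 93 \cdot \frac{1}{3} = 31$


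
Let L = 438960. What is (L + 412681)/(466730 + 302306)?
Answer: 851641/769036 ≈ 1.1074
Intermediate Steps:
(L + 412681)/(466730 + 302306) = (438960 + 412681)/(466730 + 302306) = 851641/769036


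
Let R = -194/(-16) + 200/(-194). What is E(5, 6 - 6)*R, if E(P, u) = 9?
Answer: 77481/776 ≈ 99.847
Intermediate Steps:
R = 8609/776 (R = -194*(-1/16) + 200*(-1/194) = 97/8 - 100/97 = 8609/776 ≈ 11.094)
E(5, 6 - 6)*R = 9*(8609/776) = 77481/776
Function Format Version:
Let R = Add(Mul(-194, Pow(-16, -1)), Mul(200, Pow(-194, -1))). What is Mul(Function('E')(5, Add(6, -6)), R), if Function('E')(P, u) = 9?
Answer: Rational(77481, 776) ≈ 99.847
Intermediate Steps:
R = Rational(8609, 776) (R = Add(Mul(-194, Rational(-1, 16)), Mul(200, Rational(-1, 194))) = Add(Rational(97, 8), Rational(-100, 97)) = Rational(8609, 776) ≈ 11.094)
Mul(Function('E')(5, Add(6, -6)), R) = Mul(9, Rational(8609, 776)) = Rational(77481, 776)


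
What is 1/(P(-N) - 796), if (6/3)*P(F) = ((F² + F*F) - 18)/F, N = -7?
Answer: -7/5532 ≈ -0.0012654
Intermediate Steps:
P(F) = (-18 + 2*F²)/(2*F) (P(F) = (((F² + F*F) - 18)/F)/2 = (((F² + F²) - 18)/F)/2 = ((2*F² - 18)/F)/2 = ((-18 + 2*F²)/F)/2 = (-18 + 2*F²)/(2*F))
1/(P(-N) - 796) = 1/((-1*(-7) - 9/((-1*(-7)))) - 796) = 1/((7 - 9/7) - 796) = 1/(40/7 - 796) = 1/(-5532/7) = -7/5532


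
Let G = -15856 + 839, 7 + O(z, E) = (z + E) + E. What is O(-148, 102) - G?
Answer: 15066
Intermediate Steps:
O(z, E) = -7 + z + 2*E (O(z, E) = -7 + ((z + E) + E) = -7 + ((E + z) + E) = -7 + (z + 2*E) = -7 + z + 2*E)
G = -15017
O(-148, 102) - G = (-7 - 148 + 2*102) - 1*(-15017) = (-7 - 148 + 204) + 15017 = 49 + 15017 = 15066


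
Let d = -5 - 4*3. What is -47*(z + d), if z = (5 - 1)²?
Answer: 47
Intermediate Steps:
z = 16 (z = 4² = 16)
d = -17 (d = -5 - 12 = -17)
-47*(z + d) = -47*(16 - 17) = -47*(-1) = 47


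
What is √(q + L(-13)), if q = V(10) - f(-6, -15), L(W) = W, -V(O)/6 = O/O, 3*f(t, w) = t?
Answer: I*√17 ≈ 4.1231*I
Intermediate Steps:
f(t, w) = t/3
V(O) = -6 (V(O) = -6*O/O = -6*1 = -6)
q = -4 (q = -6 - (-6)/3 = -6 - 1*(-2) = -6 + 2 = -4)
√(q + L(-13)) = √(-4 - 13) = √(-17) = I*√17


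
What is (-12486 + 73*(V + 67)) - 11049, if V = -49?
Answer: -22221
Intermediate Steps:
(-12486 + 73*(V + 67)) - 11049 = (-12486 + 73*(-49 + 67)) - 11049 = (-12486 + 73*18) - 11049 = (-12486 + 1314) - 11049 = -11172 - 11049 = -22221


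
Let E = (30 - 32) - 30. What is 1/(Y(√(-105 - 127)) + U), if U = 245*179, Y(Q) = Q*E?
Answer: 43855/1923498593 + 64*I*√58/1923498593 ≈ 2.28e-5 + 2.534e-7*I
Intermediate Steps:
E = -32 (E = -2 - 30 = -32)
Y(Q) = -32*Q (Y(Q) = Q*(-32) = -32*Q)
U = 43855
1/(Y(√(-105 - 127)) + U) = 1/(-32*√(-105 - 127) + 43855) = 1/(-64*I*√58 + 43855) = 1/(43855 - 64*I*√58)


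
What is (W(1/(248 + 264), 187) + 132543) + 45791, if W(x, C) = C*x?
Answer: 91307195/512 ≈ 1.7833e+5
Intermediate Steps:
(W(1/(248 + 264), 187) + 132543) + 45791 = (187/(248 + 264) + 132543) + 45791 = (187/512 + 132543) + 45791 = 67862203/512 + 45791 = 91307195/512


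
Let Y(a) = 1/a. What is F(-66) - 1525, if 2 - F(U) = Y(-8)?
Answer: -12183/8 ≈ -1522.9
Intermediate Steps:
F(U) = 17/8 (F(U) = 2 - 1/(-8) = 2 - 1*(-⅛) = 2 + ⅛ = 17/8)
F(-66) - 1525 = 17/8 - 1525 = -12183/8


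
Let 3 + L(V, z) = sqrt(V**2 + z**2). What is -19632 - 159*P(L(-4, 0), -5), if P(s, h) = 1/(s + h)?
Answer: -78369/4 ≈ -19592.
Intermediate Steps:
L(V, z) = -3 + sqrt(V**2 + z**2)
P(s, h) = 1/(h + s)
-19632 - 159*P(L(-4, 0), -5) = -19632 - 159/(-5 + (-3 + sqrt((-4)**2 + 0**2))) = -19632 - 159/(-5 + (-3 + sqrt(16 + 0))) = -19632 - 159/(-5 + (-3 + sqrt(16))) = -19632 - 159/(-5 + (-3 + 4)) = -19632 - 159/(-5 + 1) = -19632 - 159/(-4) = -19632 - 159*(-1)/4 = -19632 - 1*(-159/4) = -19632 + 159/4 = -78369/4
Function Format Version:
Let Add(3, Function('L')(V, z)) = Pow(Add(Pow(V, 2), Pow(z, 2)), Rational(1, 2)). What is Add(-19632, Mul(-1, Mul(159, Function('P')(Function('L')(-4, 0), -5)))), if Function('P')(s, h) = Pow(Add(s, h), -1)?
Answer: Rational(-78369, 4) ≈ -19592.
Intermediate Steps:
Function('L')(V, z) = Add(-3, Pow(Add(Pow(V, 2), Pow(z, 2)), Rational(1, 2)))
Function('P')(s, h) = Pow(Add(h, s), -1)
Add(-19632, Mul(-1, Mul(159, Function('P')(Function('L')(-4, 0), -5)))) = Add(-19632, Mul(-1, Mul(159, Pow(Add(-5, Add(-3, Pow(Add(Pow(-4, 2), Pow(0, 2)), Rational(1, 2)))), -1)))) = Add(-19632, Mul(-1, Mul(159, Pow(Add(-5, Add(-3, Pow(Add(16, 0), Rational(1, 2)))), -1)))) = Add(-19632, Mul(-1, Mul(159, Pow(Add(-5, Add(-3, Pow(16, Rational(1, 2)))), -1)))) = Add(-19632, Mul(-1, Mul(159, Pow(Add(-5, Add(-3, 4)), -1)))) = Add(-19632, Mul(-1, Mul(159, Pow(Add(-5, 1), -1)))) = Add(-19632, Mul(-1, Mul(159, Pow(-4, -1)))) = Add(-19632, Mul(-1, Mul(159, Rational(-1, 4)))) = Add(-19632, Mul(-1, Rational(-159, 4))) = Add(-19632, Rational(159, 4)) = Rational(-78369, 4)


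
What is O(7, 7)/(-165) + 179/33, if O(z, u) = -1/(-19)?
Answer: 5668/1045 ≈ 5.4239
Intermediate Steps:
O(z, u) = 1/19 (O(z, u) = -1*(-1/19) = 1/19)
O(7, 7)/(-165) + 179/33 = (1/19)/(-165) + 179/33 = (1/19)*(-1/165) + 179*(1/33) = -1/3135 + 179/33 = 5668/1045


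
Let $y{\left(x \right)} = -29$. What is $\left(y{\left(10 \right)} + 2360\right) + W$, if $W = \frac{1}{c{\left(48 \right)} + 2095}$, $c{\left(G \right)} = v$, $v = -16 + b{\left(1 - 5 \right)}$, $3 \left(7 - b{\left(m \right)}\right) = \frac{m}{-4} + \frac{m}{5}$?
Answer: $\frac{72934674}{31289} \approx 2331.0$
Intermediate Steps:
$b{\left(m \right)} = 7 + \frac{m}{60}$ ($b{\left(m \right)} = 7 - \frac{\frac{m}{-4} + \frac{m}{5}}{3} = 7 - \frac{m \left(- \frac{1}{4}\right) + m \frac{1}{5}}{3} = 7 - \frac{- \frac{m}{4} + \frac{m}{5}}{3} = 7 - \frac{\left(- \frac{1}{20}\right) m}{3} = 7 + \frac{m}{60}$)
$v = - \frac{136}{15}$ ($v = -16 + \left(7 + \frac{1 - 5}{60}\right) = -16 + \left(7 + \frac{1}{60} \left(-4\right)\right) = -16 + \left(7 - \frac{1}{15}\right) = -16 + \frac{104}{15} = - \frac{136}{15} \approx -9.0667$)
$c{\left(G \right)} = - \frac{136}{15}$
$W = \frac{15}{31289}$ ($W = \frac{1}{- \frac{136}{15} + 2095} = \frac{1}{\frac{31289}{15}} = \frac{15}{31289} \approx 0.0004794$)
$\left(y{\left(10 \right)} + 2360\right) + W = \left(-29 + 2360\right) + \frac{15}{31289} = 2331 + \frac{15}{31289} = \frac{72934674}{31289}$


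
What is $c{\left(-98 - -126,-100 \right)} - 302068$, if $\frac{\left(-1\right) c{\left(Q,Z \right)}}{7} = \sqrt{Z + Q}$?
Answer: $-302068 - 42 i \sqrt{2} \approx -3.0207 \cdot 10^{5} - 59.397 i$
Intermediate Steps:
$c{\left(Q,Z \right)} = - 7 \sqrt{Q + Z}$ ($c{\left(Q,Z \right)} = - 7 \sqrt{Z + Q} = - 7 \sqrt{Q + Z}$)
$c{\left(-98 - -126,-100 \right)} - 302068 = - 7 \sqrt{\left(-98 - -126\right) - 100} - 302068 = - 7 \sqrt{\left(-98 + 126\right) - 100} - 302068 = - 7 \sqrt{28 - 100} - 302068 = - 7 \sqrt{-72} - 302068 = - 7 \cdot 6 i \sqrt{2} - 302068 = - 42 i \sqrt{2} - 302068 = -302068 - 42 i \sqrt{2}$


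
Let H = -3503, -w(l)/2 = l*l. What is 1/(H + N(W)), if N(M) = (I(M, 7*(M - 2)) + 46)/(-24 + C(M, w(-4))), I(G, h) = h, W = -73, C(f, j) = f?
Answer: -97/339312 ≈ -0.00028587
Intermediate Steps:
w(l) = -2*l² (w(l) = -2*l*l = -2*l²)
N(M) = (32 + 7*M)/(-24 + M) (N(M) = (7*(M - 2) + 46)/(-24 + M) = (7*(-2 + M) + 46)/(-24 + M) = ((-14 + 7*M) + 46)/(-24 + M) = (32 + 7*M)/(-24 + M))
1/(H + N(W)) = 1/(-3503 + (32 + 7*(-73))/(-24 - 73)) = 1/(-3503 + (32 - 511)/(-97)) = 1/(-3503 - 1/97*(-479)) = 1/(-3503 + 479/97) = 1/(-339312/97) = -97/339312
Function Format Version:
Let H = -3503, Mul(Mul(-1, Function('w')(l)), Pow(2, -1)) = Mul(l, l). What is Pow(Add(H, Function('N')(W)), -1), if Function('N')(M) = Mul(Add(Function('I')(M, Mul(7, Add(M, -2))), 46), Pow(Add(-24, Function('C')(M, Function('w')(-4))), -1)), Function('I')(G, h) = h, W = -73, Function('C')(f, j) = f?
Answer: Rational(-97, 339312) ≈ -0.00028587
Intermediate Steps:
Function('w')(l) = Mul(-2, Pow(l, 2)) (Function('w')(l) = Mul(-2, Mul(l, l)) = Mul(-2, Pow(l, 2)))
Function('N')(M) = Mul(Pow(Add(-24, M), -1), Add(32, Mul(7, M))) (Function('N')(M) = Mul(Add(Mul(7, Add(M, -2)), 46), Pow(Add(-24, M), -1)) = Mul(Add(Mul(7, Add(-2, M)), 46), Pow(Add(-24, M), -1)) = Mul(Add(Add(-14, Mul(7, M)), 46), Pow(Add(-24, M), -1)) = Mul(Add(32, Mul(7, M)), Pow(Add(-24, M), -1)) = Mul(Pow(Add(-24, M), -1), Add(32, Mul(7, M))))
Pow(Add(H, Function('N')(W)), -1) = Pow(Add(-3503, Mul(Pow(Add(-24, -73), -1), Add(32, Mul(7, -73)))), -1) = Pow(Add(-3503, Mul(Pow(-97, -1), Add(32, -511))), -1) = Pow(Add(-3503, Mul(Rational(-1, 97), -479)), -1) = Pow(Add(-3503, Rational(479, 97)), -1) = Pow(Rational(-339312, 97), -1) = Rational(-97, 339312)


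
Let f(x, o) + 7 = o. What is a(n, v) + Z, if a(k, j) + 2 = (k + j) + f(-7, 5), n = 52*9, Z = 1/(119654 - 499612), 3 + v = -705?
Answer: -92709753/379958 ≈ -244.00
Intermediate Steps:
f(x, o) = -7 + o
v = -708 (v = -3 - 705 = -708)
Z = -1/379958 (Z = 1/(-379958) = -1/379958 ≈ -2.6319e-6)
n = 468
a(k, j) = -4 + j + k (a(k, j) = -2 + ((k + j) + (-7 + 5)) = -2 + ((j + k) - 2) = -2 + (-2 + j + k) = -4 + j + k)
a(n, v) + Z = (-4 - 708 + 468) - 1/379958 = -244 - 1/379958 = -92709753/379958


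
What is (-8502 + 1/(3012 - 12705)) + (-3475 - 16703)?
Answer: -277995241/9693 ≈ -28680.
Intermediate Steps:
(-8502 + 1/(3012 - 12705)) + (-3475 - 16703) = (-8502 + 1/(-9693)) - 20178 = (-8502 - 1/9693) - 20178 = -82409887/9693 - 20178 = -277995241/9693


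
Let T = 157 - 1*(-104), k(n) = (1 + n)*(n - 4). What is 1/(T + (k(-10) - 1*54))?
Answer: 1/333 ≈ 0.0030030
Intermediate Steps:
k(n) = (1 + n)*(-4 + n)
T = 261 (T = 157 + 104 = 261)
1/(T + (k(-10) - 1*54)) = 1/(261 + ((-4 + (-10)² - 3*(-10)) - 1*54)) = 1/(261 + ((-4 + 100 + 30) - 54)) = 1/(261 + (126 - 54)) = 1/(261 + 72) = 1/333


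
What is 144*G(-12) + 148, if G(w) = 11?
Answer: 1732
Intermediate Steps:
144*G(-12) + 148 = 144*11 + 148 = 1584 + 148 = 1732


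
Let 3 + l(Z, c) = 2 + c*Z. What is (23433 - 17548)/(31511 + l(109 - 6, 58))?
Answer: 5885/37484 ≈ 0.15700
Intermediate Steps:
l(Z, c) = -1 + Z*c (l(Z, c) = -3 + (2 + c*Z) = -3 + (2 + Z*c) = -1 + Z*c)
(23433 - 17548)/(31511 + l(109 - 6, 58)) = (23433 - 17548)/(31511 + (-1 + (109 - 6)*58)) = 5885/(31511 + (-1 + 103*58)) = 5885/(31511 + (-1 + 5974)) = 5885/(31511 + 5973) = 5885/37484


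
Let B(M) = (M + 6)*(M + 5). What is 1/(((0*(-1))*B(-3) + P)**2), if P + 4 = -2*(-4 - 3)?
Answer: 1/100 ≈ 0.010000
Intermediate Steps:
B(M) = (5 + M)*(6 + M) (B(M) = (6 + M)*(5 + M) = (5 + M)*(6 + M))
P = 10 (P = -4 - 2*(-4 - 3) = -4 - 2*(-7) = -4 + 14 = 10)
1/(((0*(-1))*B(-3) + P)**2) = 1/(((0*(-1))*(30 + (-3)**2 + 11*(-3)) + 10)**2) = 1/((0*(30 + 9 - 33) + 10)**2) = 1/((0*6 + 10)**2) = 1/((0 + 10)**2) = 1/(10**2) = 1/100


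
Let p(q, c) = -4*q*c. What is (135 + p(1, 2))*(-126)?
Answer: -16002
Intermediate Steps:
p(q, c) = -4*c*q
(135 + p(1, 2))*(-126) = (135 - 4*2*1)*(-126) = (135 - 8)*(-126) = 127*(-126) = -16002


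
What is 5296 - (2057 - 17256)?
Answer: 20495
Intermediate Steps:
5296 - (2057 - 17256) = 5296 - 1*(-15199) = 5296 + 15199 = 20495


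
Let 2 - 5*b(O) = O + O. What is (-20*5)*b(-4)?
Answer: -200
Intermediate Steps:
b(O) = ⅖ - 2*O/5 (b(O) = ⅖ - (O + O)/5 = ⅖ - 2*O/5)
(-20*5)*b(-4) = (-20*5)*(⅖ - ⅖*(-4)) = -100*(⅖ + 8/5) = -100*2 = -200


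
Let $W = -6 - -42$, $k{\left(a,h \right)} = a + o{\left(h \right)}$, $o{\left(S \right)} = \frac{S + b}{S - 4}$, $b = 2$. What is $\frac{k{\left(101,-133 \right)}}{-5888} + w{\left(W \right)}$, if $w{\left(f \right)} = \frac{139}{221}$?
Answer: $\frac{6814891}{11141936} \approx 0.61164$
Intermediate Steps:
$o{\left(S \right)} = \frac{2 + S}{-4 + S}$ ($o{\left(S \right)} = \frac{S + 2}{S - 4} = \frac{2 + S}{-4 + S}$)
$k{\left(a,h \right)} = a + \frac{2 + h}{-4 + h}$
$W = 36$ ($W = -6 + 42 = 36$)
$w{\left(f \right)} = \frac{139}{221}$ ($w{\left(f \right)} = 139 \cdot \frac{1}{221} = \frac{139}{221}$)
$\frac{k{\left(101,-133 \right)}}{-5888} + w{\left(W \right)} = \frac{\frac{1}{-4 - 133} \left(2 - 133 + 101 \left(-4 - 133\right)\right)}{-5888} + \frac{139}{221} = \frac{2 - 133 + 101 \left(-137\right)}{-137} \left(- \frac{1}{5888}\right) + \frac{139}{221} = - \frac{2 - 133 - 13837}{137} \left(- \frac{1}{5888}\right) + \frac{139}{221} = \left(- \frac{1}{137}\right) \left(-13968\right) \left(- \frac{1}{5888}\right) + \frac{139}{221} = \frac{13968}{137} \left(- \frac{1}{5888}\right) + \frac{139}{221} = - \frac{873}{50416} + \frac{139}{221} = \frac{6814891}{11141936}$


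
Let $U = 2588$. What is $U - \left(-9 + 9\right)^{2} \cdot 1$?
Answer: $2588$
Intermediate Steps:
$U - \left(-9 + 9\right)^{2} \cdot 1 = 2588 - \left(-9 + 9\right)^{2} \cdot 1 = 2588 - 0^{2} \cdot 1 = 2588 - 0 \cdot 1 = 2588 - 0 = 2588 + 0 = 2588$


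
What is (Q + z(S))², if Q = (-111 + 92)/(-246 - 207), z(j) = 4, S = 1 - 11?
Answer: 3352561/205209 ≈ 16.337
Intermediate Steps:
S = -10
Q = 19/453 (Q = -19/(-453) = -19*(-1/453) = 19/453 ≈ 0.041943)
(Q + z(S))² = (19/453 + 4)² = (1831/453)² = 3352561/205209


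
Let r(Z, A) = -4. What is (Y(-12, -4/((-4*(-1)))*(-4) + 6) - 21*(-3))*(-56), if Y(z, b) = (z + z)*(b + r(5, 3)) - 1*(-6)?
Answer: 4200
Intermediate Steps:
Y(z, b) = 6 + 2*z*(-4 + b) (Y(z, b) = (z + z)*(b - 4) - 1*(-6) = (2*z)*(-4 + b) + 6 = 2*z*(-4 + b) + 6 = 6 + 2*z*(-4 + b))
(Y(-12, -4/((-4*(-1)))*(-4) + 6) - 21*(-3))*(-56) = ((6 - 8*(-12) + 2*(-4/((-4*(-1)))*(-4) + 6)*(-12)) - 21*(-3))*(-56) = ((6 + 96 + 2*(-4/4*(-4) + 6)*(-12)) + 63)*(-56) = ((6 + 96 + 2*(-4*1/4*(-4) + 6)*(-12)) + 63)*(-56) = ((6 + 96 + 2*(-1*(-4) + 6)*(-12)) + 63)*(-56) = ((6 + 96 + 2*(4 + 6)*(-12)) + 63)*(-56) = ((6 + 96 + 2*10*(-12)) + 63)*(-56) = ((6 + 96 - 240) + 63)*(-56) = (-138 + 63)*(-56) = -75*(-56) = 4200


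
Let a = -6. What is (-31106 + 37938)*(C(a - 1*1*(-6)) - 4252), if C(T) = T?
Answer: -29049664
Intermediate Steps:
(-31106 + 37938)*(C(a - 1*1*(-6)) - 4252) = (-31106 + 37938)*((-6 - 1*1*(-6)) - 4252) = 6832*((-6 - 1*(-6)) - 4252) = 6832*((-6 + 6) - 4252) = 6832*(0 - 4252) = 6832*(-4252) = -29049664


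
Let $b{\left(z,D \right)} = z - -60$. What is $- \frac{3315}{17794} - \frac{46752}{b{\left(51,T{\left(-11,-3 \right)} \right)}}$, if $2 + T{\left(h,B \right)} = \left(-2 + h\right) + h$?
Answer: $- \frac{277424351}{658378} \approx -421.38$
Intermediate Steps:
$T{\left(h,B \right)} = -4 + 2 h$ ($T{\left(h,B \right)} = -2 + \left(\left(-2 + h\right) + h\right) = -2 + \left(-2 + 2 h\right) = -4 + 2 h$)
$b{\left(z,D \right)} = 60 + z$ ($b{\left(z,D \right)} = z + 60 = 60 + z$)
$- \frac{3315}{17794} - \frac{46752}{b{\left(51,T{\left(-11,-3 \right)} \right)}} = - \frac{3315}{17794} - \frac{46752}{60 + 51} = \left(-3315\right) \frac{1}{17794} - \frac{46752}{111} = - \frac{3315}{17794} - \frac{15584}{37} = - \frac{277424351}{658378}$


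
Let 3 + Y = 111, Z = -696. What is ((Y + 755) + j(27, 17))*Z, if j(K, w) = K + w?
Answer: -631272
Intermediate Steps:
Y = 108 (Y = -3 + 111 = 108)
((Y + 755) + j(27, 17))*Z = ((108 + 755) + (27 + 17))*(-696) = (863 + 44)*(-696) = 907*(-696) = -631272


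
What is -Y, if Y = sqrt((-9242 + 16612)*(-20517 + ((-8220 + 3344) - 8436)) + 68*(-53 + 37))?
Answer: -I*sqrt(249320818) ≈ -15790.0*I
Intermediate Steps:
Y = I*sqrt(249320818) (Y = sqrt(7370*(-20517 + (-4876 - 8436)) + 68*(-16)) = sqrt(7370*(-20517 - 13312) - 1088) = sqrt(7370*(-33829) - 1088) = sqrt(-249319730 - 1088) = sqrt(-249320818) = I*sqrt(249320818) ≈ 15790.0*I)
-Y = -I*sqrt(249320818)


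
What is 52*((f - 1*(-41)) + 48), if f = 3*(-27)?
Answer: 416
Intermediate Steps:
f = -81
52*((f - 1*(-41)) + 48) = 52*((-81 - 1*(-41)) + 48) = 52*((-81 + 41) + 48) = 52*(-40 + 48) = 52*8 = 416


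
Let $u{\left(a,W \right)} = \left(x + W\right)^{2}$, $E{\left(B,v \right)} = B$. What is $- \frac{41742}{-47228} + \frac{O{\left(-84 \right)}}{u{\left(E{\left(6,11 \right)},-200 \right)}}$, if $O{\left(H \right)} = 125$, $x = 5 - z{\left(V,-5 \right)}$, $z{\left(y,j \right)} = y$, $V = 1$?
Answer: $\frac{402366043}{453577712} \approx 0.88709$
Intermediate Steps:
$x = 4$ ($x = 5 - 1 = 4$)
$u{\left(a,W \right)} = \left(4 + W\right)^{2}$
$- \frac{41742}{-47228} + \frac{O{\left(-84 \right)}}{u{\left(E{\left(6,11 \right)},-200 \right)}} = - \frac{41742}{-47228} + \frac{125}{\left(4 - 200\right)^{2}} = \left(-41742\right) \left(- \frac{1}{47228}\right) + \frac{125}{\left(-196\right)^{2}} = \frac{20871}{23614} + \frac{125}{38416} = \frac{402366043}{453577712}$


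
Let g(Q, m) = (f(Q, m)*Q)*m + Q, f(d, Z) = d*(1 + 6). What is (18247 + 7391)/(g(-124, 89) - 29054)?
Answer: 12819/4775035 ≈ 0.0026846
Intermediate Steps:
f(d, Z) = 7*d (f(d, Z) = d*7 = 7*d)
g(Q, m) = Q + 7*m*Q² (g(Q, m) = ((7*Q)*Q)*m + Q = (7*Q²)*m + Q = 7*m*Q² + Q = Q + 7*m*Q²)
(18247 + 7391)/(g(-124, 89) - 29054) = (18247 + 7391)/(-124*(1 + 7*(-124)*89) - 29054) = 25638/(-124*(1 - 77252) - 29054) = 25638/(-124*(-77251) - 29054) = 25638/(9579124 - 29054) = 25638/9550070 = 25638*(1/9550070) = 12819/4775035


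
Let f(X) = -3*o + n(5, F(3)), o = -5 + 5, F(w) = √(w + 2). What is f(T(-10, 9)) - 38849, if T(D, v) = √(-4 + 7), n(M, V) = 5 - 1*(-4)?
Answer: -38840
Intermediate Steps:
F(w) = √(2 + w)
n(M, V) = 9 (n(M, V) = 5 + 4 = 9)
o = 0
T(D, v) = √3
f(X) = 9 (f(X) = -3*0 + 9 = 0 + 9 = 9)
f(T(-10, 9)) - 38849 = 9 - 38849 = -38840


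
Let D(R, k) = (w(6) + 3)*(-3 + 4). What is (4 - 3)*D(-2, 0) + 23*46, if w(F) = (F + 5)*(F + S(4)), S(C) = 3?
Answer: 1160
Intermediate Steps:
w(F) = (3 + F)*(5 + F) (w(F) = (F + 5)*(F + 3) = (5 + F)*(3 + F) = (3 + F)*(5 + F))
D(R, k) = 102 (D(R, k) = ((15 + 6**2 + 8*6) + 3)*(-3 + 4) = ((15 + 36 + 48) + 3)*1 = (99 + 3)*1 = 102*1 = 102)
(4 - 3)*D(-2, 0) + 23*46 = (4 - 3)*102 + 23*46 = 1*102 + 1058 = 102 + 1058 = 1160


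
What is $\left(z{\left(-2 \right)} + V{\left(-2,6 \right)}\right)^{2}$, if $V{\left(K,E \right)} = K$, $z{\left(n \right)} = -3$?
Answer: $25$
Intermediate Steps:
$\left(z{\left(-2 \right)} + V{\left(-2,6 \right)}\right)^{2} = \left(-3 - 2\right)^{2} = \left(-5\right)^{2} = 25$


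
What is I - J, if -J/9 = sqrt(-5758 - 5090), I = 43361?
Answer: 43361 + 36*I*sqrt(678) ≈ 43361.0 + 937.38*I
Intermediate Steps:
J = -36*I*sqrt(678) (J = -9*sqrt(-5758 - 5090) = -36*I*sqrt(678) ≈ -937.38*I)
I - J = 43361 - (-36)*I*sqrt(678) = 43361 + 36*I*sqrt(678)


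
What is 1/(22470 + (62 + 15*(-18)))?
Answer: 1/22262 ≈ 4.4920e-5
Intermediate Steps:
1/(22470 + (62 + 15*(-18))) = 1/(22470 + (62 - 270)) = 1/(22470 - 208) = 1/22262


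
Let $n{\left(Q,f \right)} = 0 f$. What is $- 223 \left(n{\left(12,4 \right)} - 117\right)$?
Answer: $26091$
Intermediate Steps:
$n{\left(Q,f \right)} = 0$
$- 223 \left(n{\left(12,4 \right)} - 117\right) = - 223 \left(0 - 117\right) = \left(-223\right) \left(-117\right) = 26091$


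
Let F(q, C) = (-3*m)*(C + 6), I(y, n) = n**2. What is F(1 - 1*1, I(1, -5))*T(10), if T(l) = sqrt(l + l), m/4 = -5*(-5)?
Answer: -18600*sqrt(5) ≈ -41591.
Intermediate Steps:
m = 100 (m = 4*(-5*(-5)) = 4*25 = 100)
T(l) = sqrt(2)*sqrt(l) (T(l) = sqrt(2*l) = sqrt(2)*sqrt(l))
F(q, C) = -1800 - 300*C (F(q, C) = (-3*100)*(C + 6) = -300*(6 + C) = -1800 - 300*C)
F(1 - 1*1, I(1, -5))*T(10) = (-1800 - 300*(-5)**2)*(sqrt(2)*sqrt(10)) = (-1800 - 300*25)*(2*sqrt(5)) = (-1800 - 7500)*(2*sqrt(5)) = -18600*sqrt(5)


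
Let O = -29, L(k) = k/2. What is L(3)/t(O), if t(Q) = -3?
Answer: -1/2 ≈ -0.50000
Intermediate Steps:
L(k) = k/2 (L(k) = k*(1/2) = k/2)
L(3)/t(O) = ((1/2)*3)/(-3) = (3/2)*(-1/3) = -1/2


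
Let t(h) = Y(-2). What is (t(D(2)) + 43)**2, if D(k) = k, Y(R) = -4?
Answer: 1521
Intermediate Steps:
t(h) = -4
(t(D(2)) + 43)**2 = (-4 + 43)**2 = 39**2 = 1521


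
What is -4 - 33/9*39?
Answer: -147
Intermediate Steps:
-4 - 33/9*39 = -4 - 33*1/9*39 = -4 - 11/3*39 = -4 - 143 = -147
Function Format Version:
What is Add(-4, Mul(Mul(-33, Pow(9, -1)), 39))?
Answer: -147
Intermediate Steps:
Add(-4, Mul(Mul(-33, Pow(9, -1)), 39)) = Add(-4, Mul(Mul(-33, Rational(1, 9)), 39)) = Add(-4, Mul(Rational(-11, 3), 39)) = Add(-4, -143) = -147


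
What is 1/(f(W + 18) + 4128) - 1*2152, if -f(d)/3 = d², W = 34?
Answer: -8573569/3984 ≈ -2152.0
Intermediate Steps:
f(d) = -3*d²
1/(f(W + 18) + 4128) - 1*2152 = 1/(-3*(34 + 18)² + 4128) - 1*2152 = 1/(-3*52² + 4128) - 2152 = 1/(-3*2704 + 4128) - 2152 = 1/(-8112 + 4128) - 2152 = 1/(-3984) - 2152 = -1/3984 - 2152 = -8573569/3984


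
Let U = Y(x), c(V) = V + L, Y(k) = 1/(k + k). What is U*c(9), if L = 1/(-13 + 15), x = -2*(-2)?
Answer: 19/16 ≈ 1.1875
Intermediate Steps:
x = 4
Y(k) = 1/(2*k)
L = ½ (L = 1/2 = ½ ≈ 0.50000)
c(V) = ½ + V (c(V) = V + ½ = ½ + V)
U = ⅛ (U = (½)/4 = (½)*(¼) = ⅛ ≈ 0.12500)
U*c(9) = (½ + 9)/8 = (⅛)*(19/2) = 19/16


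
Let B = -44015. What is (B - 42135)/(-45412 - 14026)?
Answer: 43075/29719 ≈ 1.4494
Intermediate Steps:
(B - 42135)/(-45412 - 14026) = (-44015 - 42135)/(-45412 - 14026) = -86150/(-59438) = -86150*(-1/59438) = 43075/29719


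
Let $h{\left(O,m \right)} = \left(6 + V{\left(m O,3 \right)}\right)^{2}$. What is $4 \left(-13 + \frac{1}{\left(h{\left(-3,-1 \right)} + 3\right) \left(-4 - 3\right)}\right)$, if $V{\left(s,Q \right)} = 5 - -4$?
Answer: $- \frac{20749}{399} \approx -52.003$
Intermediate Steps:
$V{\left(s,Q \right)} = 9$ ($V{\left(s,Q \right)} = 5 + 4 = 9$)
$h{\left(O,m \right)} = 225$ ($h{\left(O,m \right)} = \left(6 + 9\right)^{2} = 15^{2} = 225$)
$4 \left(-13 + \frac{1}{\left(h{\left(-3,-1 \right)} + 3\right) \left(-4 - 3\right)}\right) = 4 \left(-13 + \frac{1}{\left(225 + 3\right) \left(-4 - 3\right)}\right) = 4 \left(-13 + \frac{1}{228 \left(-7\right)}\right) = 4 \left(-13 + \frac{1}{-1596}\right) = 4 \left(-13 - \frac{1}{1596}\right) = 4 \left(- \frac{20749}{1596}\right) = - \frac{20749}{399}$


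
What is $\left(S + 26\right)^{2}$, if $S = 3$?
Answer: $841$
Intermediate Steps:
$\left(S + 26\right)^{2} = \left(3 + 26\right)^{2} = 29^{2} = 841$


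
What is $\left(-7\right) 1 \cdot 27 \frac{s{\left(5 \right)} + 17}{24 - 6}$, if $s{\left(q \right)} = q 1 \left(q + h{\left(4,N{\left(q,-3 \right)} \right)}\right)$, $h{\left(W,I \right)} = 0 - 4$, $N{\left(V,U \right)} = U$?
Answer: $-231$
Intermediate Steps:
$h{\left(W,I \right)} = -4$
$s{\left(q \right)} = q \left(-4 + q\right)$ ($s{\left(q \right)} = q 1 \left(q - 4\right) = q \left(-4 + q\right)$)
$\left(-7\right) 1 \cdot 27 \frac{s{\left(5 \right)} + 17}{24 - 6} = \left(-7\right) 1 \cdot 27 \frac{5 \left(-4 + 5\right) + 17}{24 - 6} = \left(-7\right) 27 \frac{5 \cdot 1 + 17}{18} = - 189 \left(5 + 17\right) \frac{1}{18} = - 189 \cdot 22 \cdot \frac{1}{18} = \left(-189\right) \frac{11}{9} = -231$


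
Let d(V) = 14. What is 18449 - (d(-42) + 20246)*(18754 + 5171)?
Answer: -484702051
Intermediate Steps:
18449 - (d(-42) + 20246)*(18754 + 5171) = 18449 - (14 + 20246)*(18754 + 5171) = 18449 - 20260*23925 = 18449 - 1*484720500 = 18449 - 484720500 = -484702051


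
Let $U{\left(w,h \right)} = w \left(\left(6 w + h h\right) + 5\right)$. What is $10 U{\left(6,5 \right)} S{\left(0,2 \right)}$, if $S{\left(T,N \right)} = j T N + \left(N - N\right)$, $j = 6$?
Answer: $0$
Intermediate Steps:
$U{\left(w,h \right)} = w \left(5 + h^{2} + 6 w\right)$ ($U{\left(w,h \right)} = w \left(\left(6 w + h^{2}\right) + 5\right) = w \left(\left(h^{2} + 6 w\right) + 5\right) = w \left(5 + h^{2} + 6 w\right)$)
$S{\left(T,N \right)} = 6 N T$ ($S{\left(T,N \right)} = 6 T N + \left(N - N\right) = 6 N T + 0 = 6 N T$)
$10 U{\left(6,5 \right)} S{\left(0,2 \right)} = 10 \cdot 6 \left(5 + 5^{2} + 6 \cdot 6\right) 6 \cdot 2 \cdot 0 = 10 \cdot 6 \left(5 + 25 + 36\right) 0 = 10 \cdot 6 \cdot 66 \cdot 0 = 10 \cdot 396 \cdot 0 = 3960 \cdot 0 = 0$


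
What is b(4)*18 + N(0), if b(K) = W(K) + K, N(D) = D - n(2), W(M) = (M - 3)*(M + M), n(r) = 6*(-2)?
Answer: 228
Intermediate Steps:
n(r) = -12
W(M) = 2*M*(-3 + M) (W(M) = (-3 + M)*(2*M) = 2*M*(-3 + M))
N(D) = 12 + D (N(D) = D - 1*(-12) = D + 12 = 12 + D)
b(K) = K + 2*K*(-3 + K) (b(K) = 2*K*(-3 + K) + K = K + 2*K*(-3 + K))
b(4)*18 + N(0) = (4*(-5 + 2*4))*18 + (12 + 0) = (4*(-5 + 8))*18 + 12 = (4*3)*18 + 12 = 12*18 + 12 = 216 + 12 = 228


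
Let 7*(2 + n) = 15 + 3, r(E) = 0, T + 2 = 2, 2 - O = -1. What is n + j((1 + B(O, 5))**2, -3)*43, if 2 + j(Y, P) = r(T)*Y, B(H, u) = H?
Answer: -598/7 ≈ -85.429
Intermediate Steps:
O = 3 (O = 2 - 1*(-1) = 2 + 1 = 3)
T = 0 (T = -2 + 2 = 0)
j(Y, P) = -2 (j(Y, P) = -2 + 0*Y = -2 + 0 = -2)
n = 4/7 (n = -2 + (15 + 3)/7 = -2 + (1/7)*18 = -2 + 18/7 = 4/7 ≈ 0.57143)
n + j((1 + B(O, 5))**2, -3)*43 = 4/7 - 2*43 = 4/7 - 86 = -598/7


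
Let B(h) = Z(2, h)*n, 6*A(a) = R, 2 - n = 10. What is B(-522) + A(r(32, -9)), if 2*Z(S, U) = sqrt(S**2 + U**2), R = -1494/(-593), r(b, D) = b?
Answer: 249/593 - 8*sqrt(68122) ≈ -2087.6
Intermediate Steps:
R = 1494/593 (R = -1494*(-1/593) = 1494/593 ≈ 2.5194)
Z(S, U) = sqrt(S**2 + U**2)/2
n = -8 (n = 2 - 1*10 = 2 - 10 = -8)
A(a) = 249/593 (A(a) = (1/6)*(1494/593) = 249/593)
B(h) = -4*sqrt(4 + h**2) (B(h) = (sqrt(2**2 + h**2)/2)*(-8) = (sqrt(4 + h**2)/2)*(-8) = -4*sqrt(4 + h**2))
B(-522) + A(r(32, -9)) = -4*sqrt(4 + (-522)**2) + 249/593 = -4*sqrt(4 + 272484) + 249/593 = -8*sqrt(68122) + 249/593 = 249/593 - 8*sqrt(68122)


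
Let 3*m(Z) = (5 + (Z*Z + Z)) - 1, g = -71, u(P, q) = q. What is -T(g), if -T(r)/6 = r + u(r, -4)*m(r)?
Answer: -40218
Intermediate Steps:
m(Z) = 4/3 + Z/3 + Z**2/3 (m(Z) = ((5 + (Z*Z + Z)) - 1)/3 = ((5 + (Z**2 + Z)) - 1)/3 = ((5 + (Z + Z**2)) - 1)/3 = ((5 + Z + Z**2) - 1)/3 = (4 + Z + Z**2)/3 = 4/3 + Z/3 + Z**2/3)
T(r) = 32 + 2*r + 8*r**2 (T(r) = -6*(r - 4*(4/3 + r/3 + r**2/3)) = -6*(r + (-16/3 - 4*r/3 - 4*r**2/3)) = -6*(-16/3 - 4*r**2/3 - r/3) = 32 + 2*r + 8*r**2)
-T(g) = -(32 + 2*(-71) + 8*(-71)**2) = -(32 - 142 + 8*5041) = -(32 - 142 + 40328) = -1*40218 = -40218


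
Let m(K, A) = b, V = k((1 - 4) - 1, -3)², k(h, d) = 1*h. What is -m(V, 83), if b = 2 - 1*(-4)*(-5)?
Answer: 18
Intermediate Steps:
k(h, d) = h
b = -18 (b = 2 - (-4)*(-5) = 2 - 1*20 = 2 - 20 = -18)
V = 16 (V = ((1 - 4) - 1)² = (-3 - 1)² = (-4)² = 16)
m(K, A) = -18
-m(V, 83) = -1*(-18) = 18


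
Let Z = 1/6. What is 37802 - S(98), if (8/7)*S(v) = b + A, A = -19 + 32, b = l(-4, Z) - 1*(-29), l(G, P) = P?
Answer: 1812725/48 ≈ 37765.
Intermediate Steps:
Z = ⅙ ≈ 0.16667
b = 175/6 (b = ⅙ - 1*(-29) = ⅙ + 29 = 175/6 ≈ 29.167)
A = 13
S(v) = 1771/48 (S(v) = 7*(175/6 + 13)/8 = (7/8)*(253/6) = 1771/48)
37802 - S(98) = 37802 - 1*1771/48 = 37802 - 1771/48 = 1812725/48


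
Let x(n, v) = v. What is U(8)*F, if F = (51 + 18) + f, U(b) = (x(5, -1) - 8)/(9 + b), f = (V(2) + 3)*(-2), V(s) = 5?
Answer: -477/17 ≈ -28.059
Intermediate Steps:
f = -16 (f = (5 + 3)*(-2) = 8*(-2) = -16)
U(b) = -9/(9 + b) (U(b) = (-1 - 8)/(9 + b) = -9/(9 + b))
F = 53 (F = (51 + 18) - 16 = 69 - 16 = 53)
U(8)*F = -9/(9 + 8)*53 = -9/17*53 = -477/17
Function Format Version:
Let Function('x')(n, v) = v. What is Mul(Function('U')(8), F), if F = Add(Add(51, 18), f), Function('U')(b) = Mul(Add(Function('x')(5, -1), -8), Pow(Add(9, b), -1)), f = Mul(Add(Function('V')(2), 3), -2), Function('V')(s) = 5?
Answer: Rational(-477, 17) ≈ -28.059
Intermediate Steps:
f = -16 (f = Mul(Add(5, 3), -2) = Mul(8, -2) = -16)
Function('U')(b) = Mul(-9, Pow(Add(9, b), -1)) (Function('U')(b) = Mul(Add(-1, -8), Pow(Add(9, b), -1)) = Mul(-9, Pow(Add(9, b), -1)))
F = 53 (F = Add(Add(51, 18), -16) = Add(69, -16) = 53)
Mul(Function('U')(8), F) = Mul(Mul(-9, Pow(Add(9, 8), -1)), 53) = Mul(Mul(-9, Pow(17, -1)), 53) = Mul(Mul(-9, Rational(1, 17)), 53) = Mul(Rational(-9, 17), 53) = Rational(-477, 17)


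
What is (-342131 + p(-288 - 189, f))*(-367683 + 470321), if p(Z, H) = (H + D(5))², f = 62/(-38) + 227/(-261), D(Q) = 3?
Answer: -45450106741595764/1294299 ≈ -3.5116e+10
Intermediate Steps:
f = -12404/4959 (f = 62*(-1/38) + 227*(-1/261) = -31/19 - 227/261 = -12404/4959 ≈ -2.5013)
p(Z, H) = (3 + H)² (p(Z, H) = (H + 3)² = (3 + H)²)
(-342131 + p(-288 - 189, f))*(-367683 + 470321) = (-342131 + (3 - 12404/4959)²)*(-367683 + 470321) = (-342131 + (2473/4959)²)*102638 = (-342131 + 6115729/24591681)*102638 = -8413570296482/24591681*102638 = -45450106741595764/1294299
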